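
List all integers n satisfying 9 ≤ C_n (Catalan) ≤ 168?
4, 5, 6

C_3=5; C_4=14; C_5=42; C_6=132; C_7=429. So valid n = 4, 5, 6.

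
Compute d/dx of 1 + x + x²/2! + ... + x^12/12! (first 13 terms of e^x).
1 + x + x²/2! + ... + x^11/11!

Reasoning: Differentiating term by term gives the first 12 terms of e^x.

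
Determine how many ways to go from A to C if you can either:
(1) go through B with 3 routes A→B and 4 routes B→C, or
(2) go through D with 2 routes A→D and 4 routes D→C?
20

Reasoning: Route via B: 3×4=12. Route via D: 2×4=8. Total: 20.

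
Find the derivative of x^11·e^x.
(11x^10 + x^11)e^x

Solution: Product rule: d/dx[x^11]·e^x + x^11·d/dx[e^x] = 11x^{10}e^x + x^11e^x.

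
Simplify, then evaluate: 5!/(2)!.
This equals 5×4×3 = 60.
Final answer: 60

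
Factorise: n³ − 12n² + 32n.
n(n − 4)(n − 8)

n³ − 12n² + 32n = n(n² − 12n + 32) = n(n − 4)(n − 8).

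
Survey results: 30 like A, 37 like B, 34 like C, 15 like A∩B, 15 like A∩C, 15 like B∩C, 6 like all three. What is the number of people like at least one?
62
|A∪B∪C| = 30+37+34-15-15-15+6 = 62.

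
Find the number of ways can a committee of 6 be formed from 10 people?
210

Explanation: C(10,6) = 10! / (6! × (10-6)!)
         = 10! / (6! × 4!)
         = 210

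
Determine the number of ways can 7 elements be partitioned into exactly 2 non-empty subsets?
This equals S(7,2), the Stirling number of the 2nd kind.
Using the Stirling recurrence: S(n,k) = k·S(n-1,k) + S(n-1,k-1)
S(7,2) = 2·S(6,2) + S(6,1)
         = 2·31 + 1
         = 62 + 1
         = 63

Answer: 63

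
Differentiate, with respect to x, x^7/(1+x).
(7x^6(1+x) - x^7)/(1+x)²

Quotient rule: [7x^{6}(1+x) - x^7]/(1+x)².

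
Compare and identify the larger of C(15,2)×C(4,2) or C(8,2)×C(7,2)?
C(15,2)×C(4,2)
C(15,2)×C(4,2)=630, C(8,2)×C(7,2)=588.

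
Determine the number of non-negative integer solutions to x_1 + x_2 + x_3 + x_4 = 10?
286

Working:
C(10+4-1, 4-1) = 286.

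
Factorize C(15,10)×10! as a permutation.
P(15,10)

Reasoning: C(15,10)×10! = [15!/(10!(5)!)]×10! = 15!/(5)! = P(15,10) = 10,897,286,400.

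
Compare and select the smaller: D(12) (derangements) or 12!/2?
D(12)

Solution: D(12) = (12-1)·[D(11) + D(10)] = 11·[14,684,570 + 1,334,961] = 176,214,841; 12!/2 = 479,001,600/2 = 239,500,800.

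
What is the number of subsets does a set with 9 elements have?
Each element can be included or excluded: 2^9 = 512.

Answer: 512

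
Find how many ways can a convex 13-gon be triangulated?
58,786

Solution: Using the Catalan number formula: C_n = C(2n, n) / (n+1)
C_11 = C(22, 11) / (11+1)
     = 705432 / 12
     = 58,786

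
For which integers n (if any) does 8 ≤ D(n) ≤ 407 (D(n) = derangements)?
4, 5, 6

Solution: Using D(n) = (n−1)[D(n−1) + D(n−2)] with D(1)=0, D(2)=1: D(3)=2; D(4)=9; D(5)=44; D(6)=265; D(7)=1,854. So valid n = 4, 5, 6.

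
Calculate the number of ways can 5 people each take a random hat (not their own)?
44

Working:
Using D(n) = (n-1)[D(n-1) + D(n-2)]:
D(5) = (5-1) × [D(4) + D(3)]
      = 4 × [9 + 2]
      = 4 × 11
      = 44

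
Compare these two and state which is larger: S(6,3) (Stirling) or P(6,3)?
P(6,3)

Solution: S(6,3) = 3·S(5,3) + S(5,2) = 3·25 + 15 = 90; P(6,3) = 120.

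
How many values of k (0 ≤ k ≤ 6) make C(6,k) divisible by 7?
0

Checking C(6,k) mod 7 for k = 0..6: none are divisible by 7. Count = 0.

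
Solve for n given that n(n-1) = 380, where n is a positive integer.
n² − n − 380 = 0, so n = (1 ± √(1 + 4·380))/2 = (1 ± √1,521)/2 = (1 ± 39)/2, i.e. n = 20 or n = -19. Taking the positive root, n = 20 (check: 20×19 = 380).

Answer: 20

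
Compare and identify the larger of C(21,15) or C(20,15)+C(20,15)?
C(21,15)

Explanation: C(21,15)=54,264; C(20,15)+C(20,15)=15,504+15,504=31,008.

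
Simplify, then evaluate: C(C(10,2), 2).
990

Solution: C(10,2) = 45, then C(45, 2) = 990.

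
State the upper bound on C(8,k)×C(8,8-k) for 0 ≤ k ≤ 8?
4,900

Solution: C(8,k)·C(8,8-k) = C(8,k)², maximised at the centre k = 4: C(8,4)² = 4,900.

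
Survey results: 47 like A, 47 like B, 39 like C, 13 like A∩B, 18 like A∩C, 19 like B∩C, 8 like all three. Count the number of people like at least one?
91

Solution: |A∪B∪C| = 47+47+39-13-18-19+8 = 91.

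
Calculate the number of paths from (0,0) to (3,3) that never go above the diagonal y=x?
5

Working:
Counted by the Catalan number C_3: C_3 = C(6,3)/(3+1) = 20/4 = 5.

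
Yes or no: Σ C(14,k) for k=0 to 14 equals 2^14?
Binomial theorem: Σ C(14,k) = (1+1)^14 = 2^14 = 16,384; RHS 2^14 = 16,384.
Final answer: Yes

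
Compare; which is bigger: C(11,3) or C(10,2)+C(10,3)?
Equal

Working:
By Pascal's identity: C(11,3) = C(10,2)+C(10,3) = 165. Equal.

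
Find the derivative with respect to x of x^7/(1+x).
(7x^6(1+x) - x^7)/(1+x)²

Explanation: Quotient rule: [7x^{6}(1+x) - x^7]/(1+x)².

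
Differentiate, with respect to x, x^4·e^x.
(4x^3 + x^4)e^x

Solution: Product rule: d/dx[x^4]·e^x + x^4·d/dx[e^x] = 4x^{3}e^x + x^4e^x.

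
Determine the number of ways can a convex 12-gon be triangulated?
16,796

Solution: Using the Catalan number formula: C_n = C(2n, n) / (n+1)
C_10 = C(20, 10) / (10+1)
     = 184756 / 11
     = 16,796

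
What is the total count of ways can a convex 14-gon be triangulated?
208,012

Explanation: Using the Catalan number formula: C_n = C(2n, n) / (n+1)
C_12 = C(24, 12) / (12+1)
     = 2704156 / 13
     = 208,012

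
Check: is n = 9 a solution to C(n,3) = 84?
Yes

C(9,3) = 9·8·7/3! = 504/6 = 84, which equals 84.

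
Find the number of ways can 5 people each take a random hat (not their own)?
44

Using D(n) = (n-1)[D(n-1) + D(n-2)]:
D(5) = (5-1) × [D(4) + D(3)]
      = 4 × [9 + 2]
      = 4 × 11
      = 44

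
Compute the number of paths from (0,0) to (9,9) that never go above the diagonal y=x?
4,862

Reasoning: Counted by the Catalan number C_9: C_9 = C(18,9)/(9+1) = 48,620/10 = 4,862.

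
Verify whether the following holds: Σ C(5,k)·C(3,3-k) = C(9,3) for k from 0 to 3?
False

Vandermonde's identity gives C(8,3) = 56; RHS C(9,3) = 84.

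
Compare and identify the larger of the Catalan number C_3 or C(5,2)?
C(5,2)

Explanation: C_3 = C(6,3)/(3+1) = 20/4 = 5; C(5,2) = 10.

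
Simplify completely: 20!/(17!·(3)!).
1,140
This is C(20,17) = 1,140.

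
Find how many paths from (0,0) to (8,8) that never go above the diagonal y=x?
1,430

Reasoning: Counted by the Catalan number C_8: C_8 = C(16,8)/(8+1) = 12,870/9 = 1,430.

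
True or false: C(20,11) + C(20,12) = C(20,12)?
False

Working:
Pascal's identity gives C(21,12) = 293,930, whereas C(20,12) = 125,970.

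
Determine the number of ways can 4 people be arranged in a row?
24

Working:
Arrangements of 4 distinct objects: 4! = 24.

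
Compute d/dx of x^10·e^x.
(10x^9 + x^10)e^x

Explanation: Product rule: d/dx[x^10]·e^x + x^10·d/dx[e^x] = 10x^{9}e^x + x^10e^x.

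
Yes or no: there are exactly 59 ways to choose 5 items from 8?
No

Working:
C(8,5) = 56 ≠ 59.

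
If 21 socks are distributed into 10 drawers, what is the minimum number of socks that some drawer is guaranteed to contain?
3

Reasoning: Pigeonhole: ⌈21/10⌉ = 3.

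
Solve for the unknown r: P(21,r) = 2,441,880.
5
P(21,r) = 21·20·…·(21−r+1), a product of r factors. Multiplying down from 21: 21 = 21; 21·20 = 420; 21·20·19 = 7,980; 21·20·19·18 = 143,640; 21·20·19·18·17 = 2,441,880 ✓ (5 factors). So r = 5.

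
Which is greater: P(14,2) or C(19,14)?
P(14,2)=182, C(19,14)=11,628.

Answer: C(19,14)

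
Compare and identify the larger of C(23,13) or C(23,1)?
C(23,13)=1,144,066, C(23,1)=23.
Final answer: C(23,13)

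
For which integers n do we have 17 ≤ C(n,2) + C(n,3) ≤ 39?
C(4,2)+C(4,3)=10; C(5,2)+C(5,3)=20; C(6,2)+C(6,3)=35; C(7,2)+C(7,3)=56. So valid n = 5, 6.

Answer: 5, 6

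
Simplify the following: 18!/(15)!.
4,896

Solution: This equals 18×17×16 = 4,896.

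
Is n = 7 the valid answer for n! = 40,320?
No

Working:
7! = 7·6! = 7·720 = 5,040, which does not equal 40,320.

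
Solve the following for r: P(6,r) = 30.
2

Working:
P(6,r) = 6·5·…·(6−r+1), a product of r factors. Multiplying down from 6: 6 = 6; 6·5 = 30 ✓ (2 factors). So r = 2.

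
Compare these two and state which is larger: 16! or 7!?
16!

Working:
16!=20,922,789,888,000, 7!=5,040. 16! > 7!.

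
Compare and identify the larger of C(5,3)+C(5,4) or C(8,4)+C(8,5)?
C(8,4)+C(8,5)

Working:
First=15, Second=126.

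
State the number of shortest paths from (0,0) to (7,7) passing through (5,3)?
To (5,3): C(8,5)=56. From there: C(6,2)=15. Total: 840.

Answer: 840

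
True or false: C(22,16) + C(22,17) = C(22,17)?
False

Solution: Pascal's identity gives C(23,17) = 100,947, whereas C(22,17) = 26,334.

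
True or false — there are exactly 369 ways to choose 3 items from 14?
False

C(14,3) = 364 ≠ 369.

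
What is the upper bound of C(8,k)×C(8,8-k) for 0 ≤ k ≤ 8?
4,900

C(8,k)·C(8,8-k) = C(8,k)², maximised at the centre k = 4: C(8,4)² = 4,900.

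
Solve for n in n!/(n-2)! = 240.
16

Reasoning: n!/(n-2)! = n×(n-1), a product of 2 consecutive integers ≈ (n−0.5)^2. 240^(1/2) + 0.5 ≈ 16.0; check n = 16: 16×15 = 240 ✓. So n = 16.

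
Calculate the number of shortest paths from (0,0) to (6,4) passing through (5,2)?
63

Working:
To (5,2): C(7,5)=21. From there: C(3,1)=3. Total: 63.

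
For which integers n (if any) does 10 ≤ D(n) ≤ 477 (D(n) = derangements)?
5, 6

Working:
Using D(n) = (n−1)[D(n−1) + D(n−2)] with D(1)=0, D(2)=1: D(4)=9; D(5)=44; D(6)=265; D(7)=1,854. So valid n = 5, 6.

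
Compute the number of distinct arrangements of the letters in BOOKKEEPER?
151,200

Reasoning: Word has 10 letters (B=1, O=2, K=2, E=3, P=1, R=1). Arrangements: 10!/Π(k!) = 151,200.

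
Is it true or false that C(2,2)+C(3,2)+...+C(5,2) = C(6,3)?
True
Hockey stick identity gives Σ = C(6,3) = 20; RHS C(6,3) = 20.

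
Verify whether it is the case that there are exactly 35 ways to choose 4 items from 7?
C(7,4) = 35.

Answer: True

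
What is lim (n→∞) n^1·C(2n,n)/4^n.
∞

Working:
C(2n,n) ~ 4^n/√(πn), so n^1·C(2n,n)/4^n ~ n^(1 − 1/2)/√π → ∞.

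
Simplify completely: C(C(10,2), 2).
990
C(10,2) = 45, then C(45, 2) = 990.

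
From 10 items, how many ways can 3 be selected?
120
C(10,3) = 10! / (3! × (10-3)!)
         = 10! / (3! × 7!)
         = 120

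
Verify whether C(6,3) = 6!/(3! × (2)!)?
The correct denominator is 3!×3!, giving C(6,3) = 20; the stated RHS is 6!/(3!×2!) = 60 ≠ 20, so the statement does not hold.
Final answer: False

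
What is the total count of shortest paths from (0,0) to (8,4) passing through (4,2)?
225

Explanation: To (4,2): C(6,4)=15. From there: C(6,4)=15. Total: 225.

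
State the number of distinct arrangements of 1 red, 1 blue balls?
Multinomial: 2!/(1! × 1!) = 2.

Answer: 2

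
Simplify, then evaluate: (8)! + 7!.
45,360

Working:
(8)! + 7! = (8)·7! + 7! = (8+1)·7! = 9·7! = 45,360.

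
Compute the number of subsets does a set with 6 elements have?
64

Each element can be included or excluded: 2^6 = 64.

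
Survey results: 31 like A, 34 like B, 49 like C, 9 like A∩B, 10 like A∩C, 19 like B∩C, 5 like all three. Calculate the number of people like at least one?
81

Reasoning: |A∪B∪C| = 31+34+49-9-10-19+5 = 81.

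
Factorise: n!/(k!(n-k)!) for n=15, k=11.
C(15,11) = 1,365

Explanation: This is the binomial coefficient C(15,11) = 1,365.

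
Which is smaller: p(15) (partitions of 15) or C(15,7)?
p(15)

Working:
Pentagonal recurrence p(n) = p(n−1) + p(n−2) − p(n−5) − p(n−7) + …: p(15) = p(14) + p(13) − p(10) − p(8) + p(3) + p(0) = 135 + 101 − 42 − 22 + 3 + 1 = 176; C(15,7) = 6,435.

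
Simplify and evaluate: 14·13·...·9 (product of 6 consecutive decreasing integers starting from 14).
2,162,160

Working:
This is P(14,6) = 14!/(8)! = 2,162,160.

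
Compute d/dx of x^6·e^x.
Product rule: d/dx[x^6]·e^x + x^6·d/dx[e^x] = 6x^{5}e^x + x^6e^x.

Answer: (6x^5 + x^6)e^x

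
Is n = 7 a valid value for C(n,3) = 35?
C(7,3) = 7·6·5/3! = 210/6 = 35, which equals 35.

Answer: Yes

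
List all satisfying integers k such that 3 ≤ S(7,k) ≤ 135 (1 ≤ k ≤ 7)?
2, 6

Working:
S(7,1)=1; S(7,2)=63; S(7,3)=301; S(7,4)=350; S(7,5)=140; S(7,6)=21; S(7,7)=1. So valid k = 2, 6.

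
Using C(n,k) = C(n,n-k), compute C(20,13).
77,520
C(20,13) = C(20,7) = 77,520.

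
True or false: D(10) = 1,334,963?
Derangements of 10 elements: D(10) = (10-1)·[D(9) + D(8)] = 9·[133,496 + 14,833] = 1,334,961.
Final answer: False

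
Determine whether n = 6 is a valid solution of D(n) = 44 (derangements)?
No

Solution: D(6) = (6-1)·[D(5) + D(4)] = 5·[44 + 9] = 265, which does not equal 44.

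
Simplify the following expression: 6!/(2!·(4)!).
15
This is C(6,2) = 15.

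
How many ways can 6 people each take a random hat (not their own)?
265

Using D(n) = (n-1)[D(n-1) + D(n-2)]:
D(6) = (6-1) × [D(5) + D(4)]
      = 5 × [44 + 9]
      = 5 × 53
      = 265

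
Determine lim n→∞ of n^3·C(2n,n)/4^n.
∞

Reasoning: C(2n,n) ~ 4^n/√(πn), so n^3·C(2n,n)/4^n ~ n^(3 − 1/2)/√π → ∞.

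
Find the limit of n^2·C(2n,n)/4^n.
∞

Explanation: C(2n,n) ~ 4^n/√(πn), so n^2·C(2n,n)/4^n ~ n^(2 − 1/2)/√π → ∞.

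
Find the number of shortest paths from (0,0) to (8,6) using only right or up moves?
3,003

Working:
Choose 8 rights from 14 moves: C(14,8) = 3,003.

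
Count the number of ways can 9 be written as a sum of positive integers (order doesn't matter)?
30

Reasoning: Pentagonal recurrence p(n) = p(n−1) + p(n−2) − p(n−5) − p(n−7) + …: p(9) = p(8) + p(7) − p(4) − p(2) = 22 + 15 − 5 − 2 = 30.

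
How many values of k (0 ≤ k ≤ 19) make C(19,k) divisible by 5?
0

Solution: Checking C(19,k) mod 5 for k = 0..19: none are divisible by 5. Count = 0.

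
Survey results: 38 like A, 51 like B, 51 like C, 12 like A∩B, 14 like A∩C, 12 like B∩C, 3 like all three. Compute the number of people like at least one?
105
|A∪B∪C| = 38+51+51-12-14-12+3 = 105.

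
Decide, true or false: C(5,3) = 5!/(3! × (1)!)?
The correct denominator is 3!×2!, giving C(5,3) = 10; the stated RHS is 5!/(3!×1!) = 20 ≠ 10, so the statement does not hold.
Final answer: False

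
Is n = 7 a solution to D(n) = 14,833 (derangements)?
D(7) = (7-1)·[D(6) + D(5)] = 6·[265 + 44] = 1,854, which does not equal 14,833.
Final answer: No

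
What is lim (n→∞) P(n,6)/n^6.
1

Solution: P(n,6) = n(n-1)···(n-5) ≈ n^6 for large n. Limit = 1.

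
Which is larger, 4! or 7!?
7!

4!=24, 7!=5,040. 7! > 4!.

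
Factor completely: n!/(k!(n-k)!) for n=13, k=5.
C(13,5) = 1,287

Reasoning: This is the binomial coefficient C(13,5) = 1,287.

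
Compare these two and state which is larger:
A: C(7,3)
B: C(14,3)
B

A=C(7,3)=35, B=C(14,3)=364.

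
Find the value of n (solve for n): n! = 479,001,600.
n! is strictly increasing. 10! = 3,628,800, 11! = 39,916,800, 12! = 479,001,600 ✓. So n = 12.
Final answer: 12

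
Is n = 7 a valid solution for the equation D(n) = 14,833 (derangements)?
No

D(7) = (7-1)·[D(6) + D(5)] = 6·[265 + 44] = 1,854, which does not equal 14,833.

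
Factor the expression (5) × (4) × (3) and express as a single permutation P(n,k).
Product of 3 consecutive descending integers starting at 5: P(5,3) = 5!/2! = 60.

Answer: P(5,3) = 5!/(2)!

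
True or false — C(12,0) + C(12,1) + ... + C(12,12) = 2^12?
True

Explanation: Binomial theorem with x = y = 1: Σ C(12,i) = (1+1)^12 = 2^12 = 4,096. The statement holds.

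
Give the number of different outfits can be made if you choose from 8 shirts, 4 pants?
By the multiplication principle: 8 × 4 = 32.

Answer: 32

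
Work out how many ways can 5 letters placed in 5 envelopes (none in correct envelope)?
44
Using D(n) = (n-1)[D(n-1) + D(n-2)]:
D(5) = (5-1) × [D(4) + D(3)]
      = 4 × [9 + 2]
      = 4 × 11
      = 44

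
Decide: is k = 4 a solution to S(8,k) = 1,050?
S(8,4) = 4·S(7,4) + S(7,3) = 4·350 + 301 = 1,701, which does not equal 1,050.

Answer: No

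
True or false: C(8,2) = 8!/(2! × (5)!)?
The correct denominator is 2!×6!, giving C(8,2) = 28; the stated RHS is 8!/(2!×5!) = 168 ≠ 28, so the statement does not hold.

Answer: False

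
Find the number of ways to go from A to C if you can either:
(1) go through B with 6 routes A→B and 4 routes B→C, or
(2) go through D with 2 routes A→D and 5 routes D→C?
Route via B: 6×4=24. Route via D: 2×5=10. Total: 34.
Final answer: 34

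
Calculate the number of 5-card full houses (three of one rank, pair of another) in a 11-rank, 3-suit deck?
330
Triple rank: 11. Triple suits: C(3,3)=1. Pair rank: 10. Pair suits: C(3,2)=3. Total: 330.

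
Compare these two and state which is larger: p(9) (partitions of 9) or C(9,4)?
C(9,4)

Pentagonal recurrence p(n) = p(n−1) + p(n−2) − p(n−5) − p(n−7) + …: p(9) = p(8) + p(7) − p(4) − p(2) = 22 + 15 − 5 − 2 = 30; C(9,4) = 126.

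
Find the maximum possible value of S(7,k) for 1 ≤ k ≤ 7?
350
Row S(7,k) for k = 1..7 (via S(n,k) = k·S(n−1,k) + S(n−1,k−1)): 1, 63, 301, 350, 140, 21, 1. The row is unimodal; maximum at k = 4: 350.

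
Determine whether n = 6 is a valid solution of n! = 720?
Yes

Reasoning: 6! = 6·5! = 6·120 = 720, which equals 720.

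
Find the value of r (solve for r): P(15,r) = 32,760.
4

Explanation: P(15,r) = 15·14·…·(15−r+1), a product of r factors. Multiplying down from 15: 15 = 15; 15·14 = 210; 15·14·13 = 2,730; 15·14·13·12 = 32,760 ✓ (4 factors). So r = 4.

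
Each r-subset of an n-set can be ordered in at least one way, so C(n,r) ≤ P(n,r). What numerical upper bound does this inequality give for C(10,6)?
P(10,6) = 10·9·8·7·6·5 = 151,200, so C(10,6) ≤ 151,200. (The bound is loose by a factor of 6! = 720: C(10,6) = 151,200/720 = 210.)
Final answer: 151,200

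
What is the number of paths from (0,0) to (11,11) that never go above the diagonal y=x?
58,786

Explanation: Counted by the Catalan number C_11: C_11 = C(22,11)/(11+1) = 705,432/12 = 58,786.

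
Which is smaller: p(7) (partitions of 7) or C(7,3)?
p(7)

Working:
Pentagonal recurrence p(n) = p(n−1) + p(n−2) − p(n−5) − p(n−7) + …: p(7) = p(6) + p(5) − p(2) − p(0) = 11 + 7 − 2 − 1 = 15; C(7,3) = 35.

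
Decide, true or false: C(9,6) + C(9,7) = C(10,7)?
True

Explanation: Pascal's identity: LHS = 84 + 36 = 120; RHS = C(10,7) = 120. Both sides agree, so the statement holds.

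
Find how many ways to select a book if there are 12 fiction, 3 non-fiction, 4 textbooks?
By the addition principle: 12 + 3 + 4 = 19.

Answer: 19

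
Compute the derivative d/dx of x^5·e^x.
(5x^4 + x^5)e^x

Explanation: Product rule: d/dx[x^5]·e^x + x^5·d/dx[e^x] = 5x^{4}e^x + x^5e^x.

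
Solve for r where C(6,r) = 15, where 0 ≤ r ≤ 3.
C(6,r) is increasing for 0 ≤ r ≤ 3. Stepping up (C(6,r+1) = C(6,r)·(6−r)/(r+1)): C(6,1) = 6, C(6,2) = 15 ✓. So r = 2.
Final answer: 2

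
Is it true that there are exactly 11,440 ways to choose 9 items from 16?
True

Solution: C(16,9) = 11,440.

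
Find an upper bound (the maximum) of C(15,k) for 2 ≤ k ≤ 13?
6,435

Explanation: C(15,k) is maximised at the centre of the row: C(15,7) = 6,435.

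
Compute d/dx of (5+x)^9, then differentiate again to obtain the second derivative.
First derivative: 9(5+x)^{8}. Second derivative: 9·8·(5+x)^{7} = 72(5+x)^{7}.
Final answer: 72(5+x)^7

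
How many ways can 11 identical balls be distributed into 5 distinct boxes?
1,365

C(11+5-1, 5-1) = C(15, 4) = 1,365.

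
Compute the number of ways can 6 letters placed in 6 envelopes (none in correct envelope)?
Using D(n) = (n-1)[D(n-1) + D(n-2)]:
D(6) = (6-1) × [D(5) + D(4)]
      = 5 × [44 + 9]
      = 5 × 53
      = 265

Answer: 265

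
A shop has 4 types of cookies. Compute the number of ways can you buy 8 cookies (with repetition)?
165
Stars and bars: C(8+4-1, 8) = C(11, 8) = 165.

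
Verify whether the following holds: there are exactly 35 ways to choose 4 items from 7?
True
C(7,4) = 35.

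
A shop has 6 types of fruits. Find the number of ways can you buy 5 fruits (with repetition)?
252

Explanation: Stars and bars: C(5+6-1, 5) = C(10, 5) = 252.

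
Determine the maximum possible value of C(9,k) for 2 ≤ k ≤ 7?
126

C(9,k) is maximised at the centre of the row: C(9,4) = 126.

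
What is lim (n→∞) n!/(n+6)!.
0

Explanation: n!/(n+6)! = 1/[(n+1)(n+2)···(n+6)] → 0 as n → ∞.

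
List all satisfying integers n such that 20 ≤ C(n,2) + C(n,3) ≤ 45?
C(4,2)+C(4,3)=10; C(5,2)+C(5,3)=20; C(6,2)+C(6,3)=35; C(7,2)+C(7,3)=56. So valid n = 5, 6.

Answer: 5, 6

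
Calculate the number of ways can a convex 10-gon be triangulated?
1,430

Working:
Using the Catalan number formula: C_n = C(2n, n) / (n+1)
C_8 = C(16, 8) / (8+1)
     = 12870 / 9
     = 1,430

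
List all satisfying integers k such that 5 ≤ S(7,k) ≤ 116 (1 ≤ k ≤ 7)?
2, 6

Explanation: S(7,1)=1; S(7,2)=63; S(7,3)=301; S(7,4)=350; S(7,5)=140; S(7,6)=21; S(7,7)=1. So valid k = 2, 6.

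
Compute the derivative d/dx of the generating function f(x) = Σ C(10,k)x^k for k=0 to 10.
Σ k·C(10,k)x^(k-1) for k=1 to 10

Explanation: Term-by-term differentiation gives Σ k·C(10,k)x^{k-1} for k=1 to 10.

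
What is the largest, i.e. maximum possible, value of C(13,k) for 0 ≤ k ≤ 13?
1,716

Maximum at k = 6 or k = 7: C(13,6) = 1,716.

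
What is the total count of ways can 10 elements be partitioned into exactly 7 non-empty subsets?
5,880

Explanation: This equals S(10,7), the Stirling number of the 2nd kind.
Using the Stirling recurrence: S(n,k) = k·S(n-1,k) + S(n-1,k-1)
S(10,7) = 7·S(9,7) + S(9,6)
         = 7·462 + 2646
         = 3234 + 2646
         = 5,880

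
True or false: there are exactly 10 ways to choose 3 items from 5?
True

C(5,3) = 10.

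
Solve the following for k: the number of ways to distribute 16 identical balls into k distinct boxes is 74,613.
7

Working:
Stars and bars: the count is C(16+k−1, k−1), increasing in k. k=5: C(20,4) = 4,845, k=6: C(21,5) = 20,349, k=7: C(22,6) = 74,613 ✓. So k = 7.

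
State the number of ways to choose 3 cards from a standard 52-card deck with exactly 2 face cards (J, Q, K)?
2,640

Solution: 12 face cards and 40 non-face cards: C(12,2) × C(40,1) = 66 × 40 = 2,640.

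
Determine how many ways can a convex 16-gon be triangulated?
Using the Catalan number formula: C_n = C(2n, n) / (n+1)
C_14 = C(28, 14) / (14+1)
     = 40116600 / 15
     = 2,674,440
Final answer: 2,674,440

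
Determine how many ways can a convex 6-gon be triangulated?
14

Working:
Using the Catalan number formula: C_n = C(2n, n) / (n+1)
C_4 = C(8, 4) / (4+1)
     = 70 / 5
     = 14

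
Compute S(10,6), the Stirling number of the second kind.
Using the Stirling recurrence: S(n,k) = k·S(n-1,k) + S(n-1,k-1)
S(10,6) = 6·S(9,6) + S(9,5)
         = 6·2646 + 6951
         = 15876 + 6951
         = 22,827

Answer: 22,827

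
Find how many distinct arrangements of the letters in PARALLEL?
3,360

Explanation: Word has 8 letters (P=1, A=2, R=1, L=3, E=1). Arrangements: 8!/Π(k!) = 3,360.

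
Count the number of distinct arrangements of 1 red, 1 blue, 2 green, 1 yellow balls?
60

Reasoning: Multinomial: 5!/(1! × 1! × 2! × 1!) = 60.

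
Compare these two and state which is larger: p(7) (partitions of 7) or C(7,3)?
Pentagonal recurrence p(n) = p(n−1) + p(n−2) − p(n−5) − p(n−7) + …: p(7) = p(6) + p(5) − p(2) − p(0) = 11 + 7 − 2 − 1 = 15; C(7,3) = 35.

Answer: C(7,3)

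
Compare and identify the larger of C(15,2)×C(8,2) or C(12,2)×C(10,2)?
C(12,2)×C(10,2)

Reasoning: C(15,2)×C(8,2)=2,940, C(12,2)×C(10,2)=2,970.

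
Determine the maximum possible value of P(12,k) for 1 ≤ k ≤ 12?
P(12,k) increases in k, so maximum at k = 12: 12! = 479,001,600.
Final answer: 479,001,600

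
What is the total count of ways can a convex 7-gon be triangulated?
42
Using the Catalan number formula: C_n = C(2n, n) / (n+1)
C_5 = C(10, 5) / (5+1)
     = 252 / 6
     = 42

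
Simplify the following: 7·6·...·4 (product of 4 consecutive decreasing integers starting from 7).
This is P(7,4) = 7!/(3)! = 840.

Answer: 840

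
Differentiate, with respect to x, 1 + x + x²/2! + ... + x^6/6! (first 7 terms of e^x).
Differentiating term by term gives the first 6 terms of e^x.
Final answer: 1 + x + x²/2! + ... + x^5/5!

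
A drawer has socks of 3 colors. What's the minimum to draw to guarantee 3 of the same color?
7

Reasoning: Worst case: 2 of each = 6. One more: 7.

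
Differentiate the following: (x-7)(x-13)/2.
(2x - 20)/2

Explanation: d/dx[(x-7)(x-13)] = (x-13) + (x-7) = 2x - 20. Dividing by 2 gives (2x - 20)/2.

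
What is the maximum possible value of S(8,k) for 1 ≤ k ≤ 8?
1,701

Row S(8,k) for k = 1..8 (via S(n,k) = k·S(n−1,k) + S(n−1,k−1)): 1, 127, 966, 1,701, 1,050, 266, 28, 1. The row is unimodal; maximum at k = 4: 1,701.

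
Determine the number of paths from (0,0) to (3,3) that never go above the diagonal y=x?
5

Solution: Counted by the Catalan number C_3: C_3 = C(6,3)/(3+1) = 20/4 = 5.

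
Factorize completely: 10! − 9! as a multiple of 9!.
10! − 9! = 10·9! − 9! = (10 − 1)·9! = 9 × 9! = 3,265,920.
Final answer: 9 × 9! = 3,265,920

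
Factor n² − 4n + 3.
(n − 1)(n − 3)

Solution: Seek roots whose sum is 4 and product is 3: (1, 3). So n² − 4n + 3 = (n − 1)(n − 3).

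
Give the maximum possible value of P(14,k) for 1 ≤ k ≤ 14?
87,178,291,200

Working:
P(14,k) increases in k, so maximum at k = 14: 14! = 87,178,291,200.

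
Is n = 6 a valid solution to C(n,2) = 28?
No

Reasoning: C(6,2) = 6·5/2! = 30/2 = 15, which does not equal 28.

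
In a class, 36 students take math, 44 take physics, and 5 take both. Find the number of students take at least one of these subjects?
75
|A∪B| = |A|+|B|-|A∩B| = 36+44-5 = 75.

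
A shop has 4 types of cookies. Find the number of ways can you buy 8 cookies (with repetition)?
Stars and bars: C(8+4-1, 8) = C(11, 8) = 165.

Answer: 165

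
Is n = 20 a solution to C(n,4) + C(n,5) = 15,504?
C(20,4) + C(20,5) = 4,845 + 15,504 = 20,349, which does not equal 15,504.

Answer: No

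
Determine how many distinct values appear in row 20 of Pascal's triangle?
11

Reasoning: Row 20 has entries C(20,0)..C(20,20); by symmetry C(20,k)=C(20,20-k), giving 11 distinct values.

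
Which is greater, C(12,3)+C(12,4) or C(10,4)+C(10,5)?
C(12,3)+C(12,4)

Reasoning: First=715, Second=462.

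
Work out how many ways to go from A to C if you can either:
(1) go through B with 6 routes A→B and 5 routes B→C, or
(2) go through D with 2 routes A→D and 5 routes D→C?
40

Explanation: Route via B: 6×5=30. Route via D: 2×5=10. Total: 40.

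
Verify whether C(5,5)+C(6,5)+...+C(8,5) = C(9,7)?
False

Solution: Hockey stick identity gives Σ = C(9,6) = 84; RHS C(9,7) = 36.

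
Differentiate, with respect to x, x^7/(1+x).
(7x^6(1+x) - x^7)/(1+x)²

Quotient rule: [7x^{6}(1+x) - x^7]/(1+x)².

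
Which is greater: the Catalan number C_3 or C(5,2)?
C(5,2)

Reasoning: C_3 = C(6,3)/(3+1) = 20/4 = 5; C(5,2) = 10.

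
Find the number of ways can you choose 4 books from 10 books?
C(10,4) = 10! / (4! × (10-4)!)
         = 10! / (4! × 6!)
         = 210

Answer: 210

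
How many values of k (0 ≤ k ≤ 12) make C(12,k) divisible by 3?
9

Explanation: Checking C(12,k) mod 3 for k = 0..12: divisible at k = 1, 2, 4, 5, 6, 7, 8, 10, 11. That's 9 values.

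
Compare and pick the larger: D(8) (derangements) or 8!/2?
8!/2

Solution: D(8) = (8-1)·[D(7) + D(6)] = 7·[1,854 + 265] = 14,833; 8!/2 = 40,320/2 = 20,160.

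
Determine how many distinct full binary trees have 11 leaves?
16,796

Working:
Using the Catalan number formula: C_n = C(2n, n) / (n+1)
C_10 = C(20, 10) / (10+1)
     = 184756 / 11
     = 16,796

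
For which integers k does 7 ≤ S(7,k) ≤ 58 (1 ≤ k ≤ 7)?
6

Working:
S(7,1)=1; S(7,2)=63; S(7,3)=301; S(7,4)=350; S(7,5)=140; S(7,6)=21; S(7,7)=1. So valid k = 6.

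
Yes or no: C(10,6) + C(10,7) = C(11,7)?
Yes

Working:
Pascal's identity: LHS = 210 + 120 = 330; RHS = C(11,7) = 330. Both sides agree, so the statement holds.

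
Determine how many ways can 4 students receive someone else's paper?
9

Solution: Using D(n) = (n-1)[D(n-1) + D(n-2)]:
D(4) = (4-1) × [D(3) + D(2)]
      = 3 × [2 + 1]
      = 3 × 3
      = 9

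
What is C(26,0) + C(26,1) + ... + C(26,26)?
67,108,864

Sum of binomial coefficients = 2^26 = 67,108,864.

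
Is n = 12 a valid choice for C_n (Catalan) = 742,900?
C_12 = C(24,12)/(12+1) = 2,704,156/13 = 208,012, which does not equal 742,900.
Final answer: No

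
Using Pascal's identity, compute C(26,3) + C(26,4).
C(26,3) + C(26,4) = C(27,4) = 17,550.
Final answer: 17,550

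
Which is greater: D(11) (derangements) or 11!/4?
D(11)

D(11) = (11-1)·[D(10) + D(9)] = 10·[1,334,961 + 133,496] = 14,684,570; 11!/4 = 39,916,800/4 = 9,979,200.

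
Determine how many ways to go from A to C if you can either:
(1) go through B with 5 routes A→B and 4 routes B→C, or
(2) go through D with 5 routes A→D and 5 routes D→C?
45

Route via B: 5×4=20. Route via D: 5×5=25. Total: 45.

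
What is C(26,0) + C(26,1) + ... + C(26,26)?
Sum of binomial coefficients = 2^26 = 67,108,864.
Final answer: 67,108,864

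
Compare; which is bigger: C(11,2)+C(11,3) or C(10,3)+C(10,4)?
C(10,3)+C(10,4)

Solution: First=220, Second=330.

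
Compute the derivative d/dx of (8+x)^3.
Using the power rule: d/dx (8+x)^3 = 3(8+x)^{2}.

Answer: 3(8+x)^2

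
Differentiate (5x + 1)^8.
40(5x + 1)^7

Explanation: Chain rule: 8(5x+1)^{7} × 5 = 40(5x+1)^{7}.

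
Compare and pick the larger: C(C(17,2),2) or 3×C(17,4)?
C(C(17,2),2)

Solution: C(C(17,2),2)=9,180, 3×C(17,4)=7,140.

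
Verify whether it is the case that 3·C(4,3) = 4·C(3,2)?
True

Reasoning: Absorption identity k·C(n,k) = n·C(n-1,k-1). LHS = 3·4 = 12; RHS = 4·3 = 12.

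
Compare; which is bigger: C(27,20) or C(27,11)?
C(27,20)=888,030, C(27,11)=13,037,895.

Answer: C(27,11)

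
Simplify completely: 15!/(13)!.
210

Solution: This equals 15×14 = 210.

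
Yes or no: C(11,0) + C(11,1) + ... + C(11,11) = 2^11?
Yes

Explanation: Binomial theorem with x = y = 1: Σ C(11,i) = (1+1)^11 = 2^11 = 2,048. The statement holds.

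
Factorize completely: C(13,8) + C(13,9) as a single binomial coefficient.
By Pascal's identity: C(13,8) + C(13,9) = C(14,9) = 2,002.
Final answer: C(14,9)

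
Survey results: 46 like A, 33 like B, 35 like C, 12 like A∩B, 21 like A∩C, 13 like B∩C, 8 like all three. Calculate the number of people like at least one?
76

Solution: |A∪B∪C| = 46+33+35-12-21-13+8 = 76.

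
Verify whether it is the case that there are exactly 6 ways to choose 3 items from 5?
C(5,3) = 10 ≠ 6.
Final answer: False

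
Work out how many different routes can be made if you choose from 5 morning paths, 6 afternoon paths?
30

By the multiplication principle: 5 × 6 = 30.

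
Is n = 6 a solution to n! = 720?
Yes

Solution: 6! = 6·5! = 6·120 = 720, which equals 720.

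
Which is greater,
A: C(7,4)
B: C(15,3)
B

A=C(7,4)=35, B=C(15,3)=455.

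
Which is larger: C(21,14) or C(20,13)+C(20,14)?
Equal

Explanation: By Pascal's identity: C(21,14) = C(20,13)+C(20,14) = 116,280. Equal.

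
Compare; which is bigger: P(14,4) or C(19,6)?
C(19,6)

P(14,4)=24,024, C(19,6)=27,132.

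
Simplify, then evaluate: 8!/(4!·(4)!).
This is C(8,4) = 70.

Answer: 70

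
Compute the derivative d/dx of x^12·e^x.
Product rule: d/dx[x^12]·e^x + x^12·d/dx[e^x] = 12x^{11}e^x + x^12e^x.

Answer: (12x^11 + x^12)e^x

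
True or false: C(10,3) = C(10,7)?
True

Working:
C(10,3) = C(10,10-3) by the symmetry property; both equal 120.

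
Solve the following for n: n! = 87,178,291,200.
14

Solution: n! is strictly increasing. 12! = 479,001,600, 13! = 6,227,020,800, 14! = 87,178,291,200 ✓. So n = 14.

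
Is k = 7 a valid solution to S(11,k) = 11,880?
No

S(11,7) = 7·S(10,7) + S(10,6) = 7·5,880 + 22,827 = 63,987, which does not equal 11,880.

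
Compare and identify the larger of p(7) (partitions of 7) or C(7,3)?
C(7,3)

Working:
Pentagonal recurrence p(n) = p(n−1) + p(n−2) − p(n−5) − p(n−7) + …: p(7) = p(6) + p(5) − p(2) − p(0) = 11 + 7 − 2 − 1 = 15; C(7,3) = 35.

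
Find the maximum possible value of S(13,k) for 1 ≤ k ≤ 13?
9,321,312

Explanation: Row S(13,k) for k = 1..13 (via S(n,k) = k·S(n−1,k) + S(n−1,k−1)): 1, 4,095, 261,625, 2,532,530, 7,508,501, 9,321,312, 5,715,424, 1,899,612, 359,502, 39,325, 2,431, 78, 1. The row is unimodal; maximum at k = 6: 9,321,312.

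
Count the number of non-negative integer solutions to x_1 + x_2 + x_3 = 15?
136

Reasoning: C(15+3-1, 3-1) = 136.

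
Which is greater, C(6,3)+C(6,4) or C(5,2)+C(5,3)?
C(6,3)+C(6,4)

Reasoning: First=35, Second=20.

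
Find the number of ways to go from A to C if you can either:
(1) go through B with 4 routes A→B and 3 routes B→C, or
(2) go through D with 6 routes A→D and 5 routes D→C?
42

Working:
Route via B: 4×3=12. Route via D: 6×5=30. Total: 42.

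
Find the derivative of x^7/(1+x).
(7x^6(1+x) - x^7)/(1+x)²

Explanation: Quotient rule: [7x^{6}(1+x) - x^7]/(1+x)².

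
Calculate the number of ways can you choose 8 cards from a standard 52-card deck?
752,538,150

Explanation: C(52,8) = 752,538,150.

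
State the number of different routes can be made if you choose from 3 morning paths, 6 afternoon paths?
18

Solution: By the multiplication principle: 3 × 6 = 18.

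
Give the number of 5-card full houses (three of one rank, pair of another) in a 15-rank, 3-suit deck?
630

Triple rank: 15. Triple suits: C(3,3)=1. Pair rank: 14. Pair suits: C(3,2)=3. Total: 630.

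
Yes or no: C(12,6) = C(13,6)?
No

LHS = C(12,6) = 924; RHS = C(13,6) = 1,716. 924 ≠ 1,716, so the statement does not hold.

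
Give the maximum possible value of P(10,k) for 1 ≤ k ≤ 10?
3,628,800

Solution: P(10,k) increases in k, so maximum at k = 10: 10! = 3,628,800.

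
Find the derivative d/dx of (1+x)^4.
Using the power rule: d/dx (1+x)^4 = 4(1+x)^{3}.
Final answer: 4(1+x)^3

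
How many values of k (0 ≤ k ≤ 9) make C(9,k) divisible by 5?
0

Solution: Checking C(9,k) mod 5 for k = 0..9: none are divisible by 5. Count = 0.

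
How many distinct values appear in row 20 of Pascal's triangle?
11

Row 20 has entries C(20,0)..C(20,20); by symmetry C(20,k)=C(20,20-k), giving 11 distinct values.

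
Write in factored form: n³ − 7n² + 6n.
n(n − 1)(n − 6)

Solution: n³ − 7n² + 6n = n(n² − 7n + 6) = n(n − 1)(n − 6).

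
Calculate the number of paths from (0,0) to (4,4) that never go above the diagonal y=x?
14
Counted by the Catalan number C_4: C_4 = C(8,4)/(4+1) = 70/5 = 14.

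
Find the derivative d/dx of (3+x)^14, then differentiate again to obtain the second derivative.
182(3+x)^12

Explanation: First derivative: 14(3+x)^{13}. Second derivative: 14·13·(3+x)^{12} = 182(3+x)^{12}.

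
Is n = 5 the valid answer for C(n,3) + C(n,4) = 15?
Yes

C(5,3) + C(5,4) = 10 + 5 = 15, which equals 15.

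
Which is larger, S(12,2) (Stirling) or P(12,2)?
S(12,2)

Solution: S(12,2) = 2·S(11,2) + S(11,1) = 2·1,023 + 1 = 2,047; P(12,2) = 132.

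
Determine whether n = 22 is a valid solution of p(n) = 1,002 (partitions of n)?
Pentagonal recurrence p(n) = p(n−1) + p(n−2) − p(n−5) − p(n−7) + …: p(22) = p(21) + p(20) − p(17) − p(15) + p(10) + p(7) − p(0) = 792 + 627 − 297 − 176 + 42 + 15 − 1 = 1,002, which equals 1,002.
Final answer: Yes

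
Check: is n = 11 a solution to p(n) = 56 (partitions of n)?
Yes
Pentagonal recurrence p(n) = p(n−1) + p(n−2) − p(n−5) − p(n−7) + …: p(11) = p(10) + p(9) − p(6) − p(4) = 42 + 30 − 11 − 5 = 56, which equals 56.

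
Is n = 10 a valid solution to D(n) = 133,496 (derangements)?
D(10) = (10-1)·[D(9) + D(8)] = 9·[133,496 + 14,833] = 1,334,961, which does not equal 133,496.
Final answer: No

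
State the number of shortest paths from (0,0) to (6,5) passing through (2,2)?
210

Working:
To (2,2): C(4,2)=6. From there: C(7,4)=35. Total: 210.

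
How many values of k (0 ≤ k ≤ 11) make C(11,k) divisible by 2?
Checking C(11,k) mod 2 for k = 0..11: divisible at k = 4, 5, 6, 7. That's 4 values.
Final answer: 4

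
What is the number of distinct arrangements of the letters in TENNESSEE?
3,780

Word has 9 letters (T=1, E=4, N=2, S=2). Arrangements: 9!/Π(k!) = 3,780.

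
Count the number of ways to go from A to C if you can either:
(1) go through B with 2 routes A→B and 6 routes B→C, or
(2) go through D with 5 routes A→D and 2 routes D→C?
Route via B: 2×6=12. Route via D: 5×2=10. Total: 22.

Answer: 22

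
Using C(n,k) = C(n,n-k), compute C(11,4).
330

Reasoning: C(11,4) = C(11,7) = 330.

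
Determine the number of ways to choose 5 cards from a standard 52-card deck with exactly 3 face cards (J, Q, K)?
12 face cards and 40 non-face cards: C(12,3) × C(40,2) = 220 × 780 = 171,600.

Answer: 171,600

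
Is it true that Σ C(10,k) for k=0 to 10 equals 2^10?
True

Explanation: Binomial theorem: Σ C(10,k) = (1+1)^10 = 2^10 = 1,024; RHS 2^10 = 1,024.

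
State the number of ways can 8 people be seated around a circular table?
5,040

Working:
Circular arrangements: (8-1)! = 5,040.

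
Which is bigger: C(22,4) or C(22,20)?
C(22,4)

C(22,4)=7,315, C(22,20)=231.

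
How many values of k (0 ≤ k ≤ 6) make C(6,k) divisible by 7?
0

Explanation: Checking C(6,k) mod 7 for k = 0..6: none are divisible by 7. Count = 0.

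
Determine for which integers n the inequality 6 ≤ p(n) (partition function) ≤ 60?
Tabulating p(n) via p(n) = p(n−1) + p(n−2) − p(n−5) − p(n−7) + …: p(4)=5; p(5)=7; p(6)=11; p(7)=15; p(8)=22; p(9)=30; p(10)=42; p(11)=56; p(12)=77. So valid n = 5, 6, 7, 8, 9, 10, 11.

Answer: 5, 6, 7, 8, 9, 10, 11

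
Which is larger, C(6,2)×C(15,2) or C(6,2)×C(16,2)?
C(6,2)×C(16,2)

C(6,2)×C(15,2)=1,575, C(6,2)×C(16,2)=1,800.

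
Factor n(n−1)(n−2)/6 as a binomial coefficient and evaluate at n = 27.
n(n−1)(n−2)/6 = n!/(3!(n−3)!) = C(n,3). At n = 27: C(27,3) = 2,925.

Answer: C(n,3); C(27,3) = 2,925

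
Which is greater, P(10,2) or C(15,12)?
C(15,12)
P(10,2)=90, C(15,12)=455.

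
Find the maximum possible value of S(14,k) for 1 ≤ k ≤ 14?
63,436,373

Reasoning: Row S(14,k) for k = 1..14 (via S(n,k) = k·S(n−1,k) + S(n−1,k−1)): 1, 8,191, 788,970, 10,391,745, 40,075,035, 63,436,373, 49,329,280, 20,912,320, 5,135,130, 752,752, 66,066, 3,367, 91, 1. The row is unimodal; maximum at k = 6: 63,436,373.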